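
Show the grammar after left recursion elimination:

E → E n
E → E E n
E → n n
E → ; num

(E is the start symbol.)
E is directly left-recursive. The standard transformation for
  A → A α₁ | ... | A α_m | β₁ | ... | β_n
is
  A  → β₁ A' | ... | β_n A'
  A' → α₁ A' | ... | α_m A' | ε

E → n n becomes E → n n E'
E → ; num becomes E → ; num E'
E → E n becomes E' → n E'
E → E E n becomes E' → E n E'
Add E' → ε

Resulting grammar:
E → n n E'
E → ; num E'
E' → n E'
E' → E n E'
E' → ε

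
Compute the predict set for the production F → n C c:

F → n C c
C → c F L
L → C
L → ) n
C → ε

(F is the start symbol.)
PREDICT(F → n C c) = (FIRST(RHS) \ {ε}) ∪ (FOLLOW(F) if ε ∈ FIRST(RHS), i.e. RHS ⇒* ε)
FIRST(n C c) = { 'n' }
ε ∉ FIRST(n C c), so FOLLOW(F) is not added.
PREDICT(F → n C c) = { 'n' }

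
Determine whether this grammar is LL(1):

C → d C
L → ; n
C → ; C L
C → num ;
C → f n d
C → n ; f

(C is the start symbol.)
For C:
  PREDICT(C → d C) = { 'd' }
  PREDICT(C → ';' C L) = { ';' }
  PREDICT(C → num ';') = { 'num' }
  PREDICT(C → f n d) = { 'f' }
  PREDICT(C → n ';' f) = { 'n' }
L has a single production, so nothing to check there.

All predict sets are disjoint. The grammar IS LL(1).

Answer: Yes, the grammar is LL(1).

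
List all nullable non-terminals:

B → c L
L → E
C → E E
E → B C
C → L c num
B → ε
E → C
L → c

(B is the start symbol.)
A non-terminal is nullable if it can derive ε (the empty string): either it has an ε-production, or it has a production whose right-hand side consists entirely of nullable non-terminals.

ε-productions: B → ε
So B is immediately nullable.
No further non-terminal can be added: every production for the remaining non-terminals contains a terminal or a non-nullable non-terminal.
Nullable = { 'B' }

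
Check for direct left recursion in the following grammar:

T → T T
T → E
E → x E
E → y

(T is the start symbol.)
T → T T: LEFT RECURSIVE (starts with T)
T → E: starts with E
E → x E: starts with x
E → y: starts with y

The grammar has direct left recursion on: T.

Answer: Yes, T is left-recursive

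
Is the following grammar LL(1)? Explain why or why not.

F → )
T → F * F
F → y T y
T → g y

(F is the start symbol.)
Yes, the grammar is LL(1).

A grammar is LL(1) if for each non-terminal N with multiple productions, the predict sets of those productions are pairwise disjoint, where PREDICT(N → α) = (FIRST(α) \ {ε}) ∪ (FOLLOW(N) if α ⇒* ε).

Relevant sets:
  FIRST(F) = { ')', 'y' }

For F:
  PREDICT(F → ')') = { ')' }
  PREDICT(F → y T y) = { 'y' }
For T:
  PREDICT(T → F '*' F) = { ')', 'y' }
  PREDICT(T → g y) = { 'g' }

All predict sets are disjoint. The grammar IS LL(1).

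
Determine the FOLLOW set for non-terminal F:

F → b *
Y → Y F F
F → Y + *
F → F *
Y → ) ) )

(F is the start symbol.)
F is the start symbol, so $ ∈ FOLLOW(F).
In Y → Y F F: F is followed by F, add FIRST(F) \ {ε} = { ')', 'b' }
In Y → Y F F: F is at the end, add FOLLOW(Y)
In F → F *: F is followed by '*', add FIRST('*') \ {ε} = { '*' }

The FOLLOW sets referred to above (computed the same way, to a fixed point):
  FOLLOW(Y) = { ')', '+', 'b' }

Taking the union: FOLLOW(F) = { $, ')', '*', '+', 'b' }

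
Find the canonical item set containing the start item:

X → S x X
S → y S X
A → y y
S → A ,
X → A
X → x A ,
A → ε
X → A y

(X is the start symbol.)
{ [A → . y y], [A → .], [S → . A ,], [S → . y S X], [X → . A y], [X → . A], [X → . S x X], [X → . x A ,], [X' → . X] }

First, augment the grammar with X' → X
I₀ = CLOSURE({ [X' → . X] }):
  [X' → . X] has the dot before X: add [X → . S x X], [X → . A], [X → . x A ,], [X → . A y]
  [X → . S x X] has the dot before S: add [S → . y S X], [S → . A ,]
  [X → . A] has the dot before A: add [A → . y y], [A → .]
No further items can be added.

I₀ = { [A → . y y], [A → .], [S → . A ,], [S → . y S X], [X → . A y], [X → . A], [X → . S x X], [X → . x A ,], [X' → . X] }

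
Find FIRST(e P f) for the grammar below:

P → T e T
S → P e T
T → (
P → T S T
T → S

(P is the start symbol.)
{ 'e' }

To compute FIRST(e P f), process the symbols left to right:
Symbol e is a terminal. Add 'e' and stop.
FIRST(e P f) = { 'e' }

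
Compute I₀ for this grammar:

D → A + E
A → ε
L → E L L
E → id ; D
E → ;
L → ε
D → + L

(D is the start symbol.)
{ [A → .], [D → . + L], [D → . A + E], [D' → . D] }

First, augment the grammar with D' → D
I₀ = CLOSURE({ [D' → . D] }):
  [D' → . D] has the dot before D: add [D → . A + E], [D → . + L]
  [D → . A + E] has the dot before A: add [A → .]
No further items can be added.

I₀ = { [A → .], [D → . + L], [D → . A + E], [D' → . D] }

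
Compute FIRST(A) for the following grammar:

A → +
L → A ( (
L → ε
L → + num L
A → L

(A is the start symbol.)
FIRST sets of the other non-terminals involved (by the same procedure, iterated to a fixed point):
  FIRST(L) = { '(', '+', ε }

From A → +:
  - '+' is a terminal: add '+' and stop
From A → L:
  - L is a non-terminal: add FIRST(L) \ {ε} = { '(', '+' }
    L is nullable and nothing follows, so the whole right-hand side can vanish: ε ∈ FIRST(A)

Collecting: FIRST(A) = { '(', '+', ε }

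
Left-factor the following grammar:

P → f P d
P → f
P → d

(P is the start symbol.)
Left-factoring transforms A → αβ₁ | αβ₂ into A → αA' and A' → β₁ | β₂
(α is the longest common prefix among the alternatives). Repeat until
no nonterminal has two alternatives with a common prefix.

Round 1: P has alternatives sharing prefix 'f'. Introduce P': P → f P'
  Add: P' → P d
  Add: P' → ε

No remaining common prefixes — done.

Resulting grammar:
P → f P'
P' → P d
P' → ε
P → d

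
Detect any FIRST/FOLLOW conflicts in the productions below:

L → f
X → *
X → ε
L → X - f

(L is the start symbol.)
Nullable non-terminals: X.

X: nullable alternative(s) X → ε; FOLLOW(X) = { '-' }
  X → *: FIRST \ {ε} = { '*' } — disjoint from FOLLOW(X)
  X → ε: FIRST \ {ε} = { } — this is the only nullable alternative, skip

L has no nullable alternative, so no FIRST/FOLLOW check is needed there.

No FIRST/FOLLOW conflicts found.

Answer: No FIRST/FOLLOW conflicts.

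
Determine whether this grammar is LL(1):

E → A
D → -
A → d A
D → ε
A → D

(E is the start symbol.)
Yes, the grammar is LL(1).

Relevant sets:
  FIRST(D) = { '-', ε }
  FOLLOW(D) = { $ }
  FOLLOW(A) = { $ }

For D:
  PREDICT(D → '-') = { '-' }
  PREDICT(D → ε) = { $ }
For A:
  PREDICT(A → d A) = { 'd' }
  PREDICT(A → D) = { $, '-' }
E has a single production, so nothing to check there.

All predict sets are disjoint. The grammar IS LL(1).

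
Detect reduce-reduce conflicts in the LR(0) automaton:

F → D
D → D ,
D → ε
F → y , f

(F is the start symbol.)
A reduce-reduce conflict occurs when an LR(0) state has two complete items [A → α .] and [B → β .] — both call for a reduction, and with no lookahead the parser cannot choose between them.

Augment with F' → F and build the canonical LR(0) collection (I0 = CLOSURE({[F' → . F]}), then GOTO on every symbol after a dot until no new states appear). It has 7 states:
  I0: { [D → . D ,], [D → .], [F → . D], [F → . y , f], [F' → . F] }  — shift, reduce
  I1: { [D → D . ,], [F → D .] }  — shift, reduce
  I2: { [F' → F .] }  — accept
  I3: { [F → y . , f] }  — shift
  I4: { [F → y , . f] }  — shift
  I5: { [F → y , f .] }  — reduce
  I6: { [D → D , .] }  — reduce

No state contains more than one complete item.

Answer: No reduce-reduce conflicts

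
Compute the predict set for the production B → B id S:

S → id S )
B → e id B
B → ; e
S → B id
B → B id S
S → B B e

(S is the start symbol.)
{ ';', 'e' }

PREDICT(B → B id S) = (FIRST(RHS) \ {ε}) ∪ (FOLLOW(B) if ε ∈ FIRST(RHS), i.e. RHS ⇒* ε)
FIRST(B) = { ';', 'e' }
FIRST(B id S) = { ';', 'e' }
ε ∉ FIRST(B id S), so FOLLOW(B) is not added.
PREDICT(B → B id S) = { ';', 'e' }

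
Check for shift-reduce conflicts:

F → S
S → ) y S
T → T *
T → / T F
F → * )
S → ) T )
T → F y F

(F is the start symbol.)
A shift-reduce conflict occurs when an LR(0) state has both:
  - a complete (reduce) item [A → α .] (dot at the end), and
  - a shift item [B → β . c γ] (dot before a terminal).

Augment with F' → F and build the canonical LR(0) collection (I0 = CLOSURE({[F' → . F]}), then GOTO on every symbol after a dot until no new states appear). It has 18 states:
  I0: { [F → . * )], [F → . S], [F' → . F], [S → . ) T )], [S → . ) y S] }  — shift
  I1: { [F → . * )], [F → . S], [S → ) . T )], [S → ) . y S], [S → . ) T )], [S → . ) y S], [T → . / T F], [T → . F y F], [T → . T *] }  — shift
  I2: { [F → * . )] }  — shift
  I3: { [F' → F .] }  — accept
  I4: { [F → S .] }  — reduce
  I5: { [F → * ) .] }  — reduce
  I6: { [F → . * )], [F → . S], [S → . ) T )], [S → . ) y S], [T → . / T F], [T → . F y F], [T → . T *], [T → / . T F] }  — shift
  I7: { [T → F . y F] }  — shift
  I8: { [S → ) T . )], [T → T . *] }  — shift
  I9: { [S → ) y . S], [S → . ) T )], [S → . ) y S] }  — shift
  I10: { [S → ) y S .] }  — reduce
  I11: { [S → ) T ) .] }  — reduce
  I12: { [T → T * .] }  — reduce
  I13: { [F → . * )], [F → . S], [S → . ) T )], [S → . ) y S], [T → F y . F] }  — shift
  I14: { [T → F y F .] }  — reduce
  I15: { [F → . * )], [F → . S], [S → . ) T )], [S → . ) y S], [T → / T . F], [T → T . *] }  — shift
  I16: { [F → * . )], [T → T * .] }  — shift, reduce
  I17: { [T → / T F .] }  — reduce

I16 contains reduce item [T → T * .] and shift item [F → * . )] — shift-reduce conflict.

Answer: Yes — I16: [T → T * .] vs [F → * . )]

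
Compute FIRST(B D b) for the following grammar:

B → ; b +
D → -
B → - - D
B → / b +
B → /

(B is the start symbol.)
FIRST sets of the non-terminals involved (from the grammar, by fixed-point iteration):
  FIRST(B) = { '-', '/', ';' }

To compute FIRST(B D b), process the symbols left to right:
Symbol B is a non-terminal. Add FIRST(B) \ {ε} = { '-', '/', ';' }
B is not nullable (ε ∉ FIRST(B)), so stop here.
FIRST(B D b) = { '-', '/', ';' }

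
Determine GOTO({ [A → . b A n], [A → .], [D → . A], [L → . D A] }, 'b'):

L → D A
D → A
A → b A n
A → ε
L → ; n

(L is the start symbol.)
GOTO(I, 'b') = CLOSURE({ [A → αX.β] : [A → α.Xβ] ∈ I, X = 'b' })

Items with dot before 'b', with the dot advanced:
  [A → . b A n] → [A → b . A n]
Closure of the advanced items:
  [A → b . A n] has the dot before A: add [A → . b A n], [A → .]

GOTO = { [A → . b A n], [A → .], [A → b . A n] }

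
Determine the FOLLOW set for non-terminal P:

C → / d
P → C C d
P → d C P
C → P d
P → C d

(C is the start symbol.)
{ 'd' }

To compute FOLLOW(P), find every occurrence of P on a right-hand side N → α P β: add FIRST(β) \ {ε}, and if β is empty or nullable also add FOLLOW(N). Iterate to a fixed point.

In P → d C P: P is at the end; this adds FOLLOW(P) to itself — nothing new
In C → P d: P is followed by d, add FIRST(d) \ {ε} = { 'd' }

Taking the union: FOLLOW(P) = { 'd' }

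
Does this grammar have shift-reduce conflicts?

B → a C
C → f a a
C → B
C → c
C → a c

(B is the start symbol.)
A shift-reduce conflict occurs when an LR(0) state has both:
  - a complete (reduce) item [A → α .] (dot at the end), and
  - a shift item [B → β . c γ] (dot before a terminal).

Augment with B' → B and build the canonical LR(0) collection (I0 = CLOSURE({[B' → . B]}), then GOTO on every symbol after a dot until no new states appear). It has 11 states:
  I0: { [B → . a C], [B' → . B] }  — shift
  I1: { [B' → B .] }  — accept
  I2: { [B → . a C], [B → a . C], [C → . B], [C → . a c], [C → . c], [C → . f a a] }  — shift
  I3: { [C → B .] }  — reduce
  I4: { [B → a C .] }  — reduce
  I5: { [B → . a C], [B → a . C], [C → . B], [C → . a c], [C → . c], [C → . f a a], [C → a . c] }  — shift
  I6: { [C → c .] }  — reduce
  I7: { [C → f . a a] }  — shift
  I8: { [C → f a . a] }  — shift
  I9: { [C → f a a .] }  — reduce
  I10: { [C → a c .], [C → c .] }  — 2 reduces

No state contains both a complete item and a shift item.

Answer: No shift-reduce conflicts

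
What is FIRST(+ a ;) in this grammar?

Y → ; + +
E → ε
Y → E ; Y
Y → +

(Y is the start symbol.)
{ '+' }

To compute FIRST(+ a ;), process the symbols left to right:
Symbol + is a terminal. Add '+' and stop.
FIRST(+ a ;) = { '+' }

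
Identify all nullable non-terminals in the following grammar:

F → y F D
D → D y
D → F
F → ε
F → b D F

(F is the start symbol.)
{ 'D', 'F' }

A non-terminal is nullable if it can derive ε (the empty string): either it has an ε-production, or it has a production whose right-hand side consists entirely of nullable non-terminals.

ε-productions: F → ε
So F is immediately nullable.
D → F: every symbol on the right is nullable, so D is nullable too.
Every non-terminal is now nullable.
Nullable = { 'D', 'F' }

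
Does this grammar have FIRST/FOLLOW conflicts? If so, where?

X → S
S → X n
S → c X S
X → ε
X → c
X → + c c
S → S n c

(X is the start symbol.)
A FIRST/FOLLOW conflict occurs when a non-terminal N has a nullable alternative N → β (β ⇒* ε) and another alternative N → α with FIRST(α) ∩ FOLLOW(N) ≠ ∅: on such a lookahead the parser cannot decide between expanding α and letting N vanish via β.

Nullable non-terminals: X.
FIRST sets used below: FIRST(S) = { '+', 'c', 'n' }

X: nullable alternative(s) X → ε; FOLLOW(X) = { $, '+', 'c', 'n' }
  X → S: FIRST \ {ε} = { '+', 'c', 'n' } — overlaps FOLLOW(X) on { '+', 'c', 'n' }: CONFLICT
  X → ε: FIRST \ {ε} = { } — this is the only nullable alternative, skip
  X → c: FIRST \ {ε} = { 'c' } — overlaps FOLLOW(X) on { 'c' }: CONFLICT
  X → + c c: FIRST \ {ε} = { '+' } — overlaps FOLLOW(X) on { '+' }: CONFLICT

S has no nullable alternative, so no FIRST/FOLLOW check is needed there.

So the grammar has 3 FIRST/FOLLOW conflicts (marked CONFLICT above).

Answer: Yes. X → S with FOLLOW(X) on { '+', 'c', 'n' }; X → c with FOLLOW(X) on { 'c' }; X → '+' c c with FOLLOW(X) on { '+' }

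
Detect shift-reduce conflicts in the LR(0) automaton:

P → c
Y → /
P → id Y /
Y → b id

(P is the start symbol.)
No shift-reduce conflicts

Augment with P' → P and build the canonical LR(0) collection (I0 = CLOSURE({[P' → . P]}), then GOTO on every symbol after a dot until no new states appear). It has 9 states:
  I0: { [P → . c], [P → . id Y /], [P' → . P] }  — shift
  I1: { [P' → P .] }  — accept
  I2: { [P → c .] }  — reduce
  I3: { [P → id . Y /], [Y → . /], [Y → . b id] }  — shift
  I4: { [Y → / .] }  — reduce
  I5: { [P → id Y . /] }  — shift
  I6: { [Y → b . id] }  — shift
  I7: { [Y → b id .] }  — reduce
  I8: { [P → id Y / .] }  — reduce

No state contains both a complete item and a shift item.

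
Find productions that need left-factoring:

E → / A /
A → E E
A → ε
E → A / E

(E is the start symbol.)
Left-factoring is needed when two productions for the same non-terminal
share a common prefix on the right-hand side.

Productions for E:
  E → / A /
  E → A / E
Productions for A:
  A → E E
  A → ε

No common prefixes found.

Answer: No, left-factoring is not needed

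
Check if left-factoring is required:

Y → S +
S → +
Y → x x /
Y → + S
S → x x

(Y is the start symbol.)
No, left-factoring is not needed

Left-factoring is needed when two productions for the same non-terminal
share a common prefix on the right-hand side.

Productions for Y:
  Y → S +
  Y → x x /
  Y → + S
Productions for S:
  S → +
  S → x x

No common prefixes found.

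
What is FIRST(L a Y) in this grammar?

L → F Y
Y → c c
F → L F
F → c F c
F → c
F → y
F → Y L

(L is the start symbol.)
{ 'c', 'y' }

FIRST sets of the non-terminals involved (from the grammar, by fixed-point iteration):
  FIRST(L) = { 'c', 'y' }

To compute FIRST(L a Y), process the symbols left to right:
Symbol L is a non-terminal. Add FIRST(L) \ {ε} = { 'c', 'y' }
L is not nullable (ε ∉ FIRST(L)), so stop here.
FIRST(L a Y) = { 'c', 'y' }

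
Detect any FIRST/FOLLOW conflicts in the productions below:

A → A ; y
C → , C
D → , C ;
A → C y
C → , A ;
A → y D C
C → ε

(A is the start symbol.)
No FIRST/FOLLOW conflicts.

A FIRST/FOLLOW conflict occurs when a non-terminal N has a nullable alternative N → β (β ⇒* ε) and another alternative N → α with FIRST(α) ∩ FOLLOW(N) ≠ ∅: on such a lookahead the parser cannot decide between expanding α and letting N vanish via β.

Nullable non-terminals: C.

C: nullable alternative(s) C → ε; FOLLOW(C) = { $, ';', 'y' }
  C → , C: FIRST \ {ε} = { ',' } — disjoint from FOLLOW(C)
  C → , A ;: FIRST \ {ε} = { ',' } — disjoint from FOLLOW(C)
  C → ε: FIRST \ {ε} = { } — this is the only nullable alternative, skip

A, D have no nullable alternative, so no FIRST/FOLLOW check is needed there.

No FIRST/FOLLOW conflicts found.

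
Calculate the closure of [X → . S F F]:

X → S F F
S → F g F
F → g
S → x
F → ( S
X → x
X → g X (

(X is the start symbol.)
{ [F → . ( S], [F → . g], [S → . F g F], [S → . x], [X → . S F F] }

To compute CLOSURE, for each item [A → α.Bβ] where B is a non-terminal, add [B → .γ] for all productions B → γ; repeat for the newly added items until nothing changes.

Start with: [X → . S F F]
  [X → . S F F] has the dot before S: add [S → . F g F], [S → . x]
  [S → . F g F] has the dot before F: add [F → . g], [F → . ( S]
No further items can be added.

CLOSURE = { [F → . ( S], [F → . g], [S → . F g F], [S → . x], [X → . S F F] }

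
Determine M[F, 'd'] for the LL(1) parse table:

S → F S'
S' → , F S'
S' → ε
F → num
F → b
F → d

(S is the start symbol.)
To find M[F, 'd'], we find productions for F where 'd' is in the predict set (PREDICT(N → α) = (FIRST(α) \ {ε}) ∪ (FOLLOW(N) if α ⇒* ε)).

F → num: PREDICT = { 'num' }
F → b: PREDICT = { 'b' }
F → d: PREDICT = { 'd' }
  'd' is in predict set, so this production goes in M[F, 'd']

M[F, 'd'] = F → d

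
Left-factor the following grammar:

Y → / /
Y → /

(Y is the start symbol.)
Y → / Y'
Y' → /
Y' → ε

Left-factoring transforms A → αβ₁ | αβ₂ into A → αA' and A' → β₁ | β₂
(α is the longest common prefix among the alternatives). Repeat until
no nonterminal has two alternatives with a common prefix.

Round 1: Y has alternatives sharing prefix '/'. Introduce Y': Y → / Y'
  Add: Y' → /
  Add: Y' → ε

No remaining common prefixes — done.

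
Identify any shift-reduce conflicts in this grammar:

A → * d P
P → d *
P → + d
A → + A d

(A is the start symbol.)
A shift-reduce conflict occurs when an LR(0) state has both:
  - a complete (reduce) item [A → α .] (dot at the end), and
  - a shift item [B → β . c γ] (dot before a terminal).

Augment with A' → A and build the canonical LR(0) collection (I0 = CLOSURE({[A' → . A]}), then GOTO on every symbol after a dot until no new states appear). It has 12 states:
  I0: { [A → . * d P], [A → . + A d], [A' → . A] }  — shift
  I1: { [A → * . d P] }  — shift
  I2: { [A → + . A d], [A → . * d P], [A → . + A d] }  — shift
  I3: { [A' → A .] }  — accept
  I4: { [A → + A . d] }  — shift
  I5: { [A → + A d .] }  — reduce
  I6: { [A → * d . P], [P → . + d], [P → . d *] }  — shift
  I7: { [P → + . d] }  — shift
  I8: { [A → * d P .] }  — reduce
  I9: { [P → d . *] }  — shift
  I10: { [P → d * .] }  — reduce
  I11: { [P → + d .] }  — reduce

No state contains both a complete item and a shift item.

Answer: No shift-reduce conflicts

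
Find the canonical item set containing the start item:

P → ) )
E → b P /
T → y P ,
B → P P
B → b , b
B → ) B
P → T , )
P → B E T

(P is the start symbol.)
First, augment the grammar with P' → P
I₀ = CLOSURE({ [P' → . P] }):
  [P' → . P] has the dot before P: add [P → . ) )], [P → . T , )], [P → . B E T]
  [P → . T , )] has the dot before T: add [T → . y P ,]
  [P → . B E T] has the dot before B: add [B → . P P], [B → . b , b], [B → . ) B]
No further items can be added.

I₀ = { [B → . ) B], [B → . P P], [B → . b , b], [P → . ) )], [P → . B E T], [P → . T , )], [P' → . P], [T → . y P ,] }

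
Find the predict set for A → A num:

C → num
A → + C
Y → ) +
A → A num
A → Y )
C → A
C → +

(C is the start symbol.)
PREDICT(A → A num) = (FIRST(RHS) \ {ε}) ∪ (FOLLOW(A) if ε ∈ FIRST(RHS), i.e. RHS ⇒* ε)
FIRST(A) = { ')', '+' }
FIRST(A num) = { ')', '+' }
ε ∉ FIRST(A num), so FOLLOW(A) is not added.
PREDICT(A → A num) = { ')', '+' }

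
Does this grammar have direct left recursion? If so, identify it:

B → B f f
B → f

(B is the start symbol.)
Yes, B is left-recursive

B → B f f: LEFT RECURSIVE (starts with B)
B → f: starts with f

The grammar has direct left recursion on: B.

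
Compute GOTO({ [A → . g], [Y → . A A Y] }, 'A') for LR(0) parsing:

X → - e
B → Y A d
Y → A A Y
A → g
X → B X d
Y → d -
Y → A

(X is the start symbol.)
{ [A → . g], [Y → A . A Y] }

GOTO(I, 'A') = CLOSURE({ [A → αX.β] : [A → α.Xβ] ∈ I, X = 'A' })

Items with dot before 'A', with the dot advanced:
  [Y → . A A Y] → [Y → A . A Y]
Closure of the advanced items:
  [Y → A . A Y] has the dot before A: add [A → . g]

GOTO = { [A → . g], [Y → A . A Y] }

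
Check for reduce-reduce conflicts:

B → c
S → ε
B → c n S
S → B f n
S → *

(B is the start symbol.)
No reduce-reduce conflicts

A reduce-reduce conflict occurs when an LR(0) state has two complete items [A → α .] and [B → β .] — both call for a reduction, and with no lookahead the parser cannot choose between them.

Augment with B' → B and build the canonical LR(0) collection (I0 = CLOSURE({[B' → . B]}), then GOTO on every symbol after a dot until no new states appear). It has 9 states:
  I0: { [B → . c n S], [B → . c], [B' → . B] }  — shift
  I1: { [B' → B .] }  — accept
  I2: { [B → c . n S], [B → c .] }  — shift, reduce
  I3: { [B → . c n S], [B → . c], [B → c n . S], [S → . *], [S → . B f n], [S → .] }  — shift, reduce
  I4: { [S → * .] }  — reduce
  I5: { [S → B . f n] }  — shift
  I6: { [B → c n S .] }  — reduce
  I7: { [S → B f . n] }  — shift
  I8: { [S → B f n .] }  — reduce

No state contains more than one complete item.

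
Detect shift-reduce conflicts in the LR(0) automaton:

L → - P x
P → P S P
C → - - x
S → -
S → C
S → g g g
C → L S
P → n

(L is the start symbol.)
A shift-reduce conflict occurs when an LR(0) state has both:
  - a complete (reduce) item [A → α .] (dot at the end), and
  - a shift item [B → β . c γ] (dot before a terminal).

Augment with L' → L and build the canonical LR(0) collection (I0 = CLOSURE({[L' → . L]}), then GOTO on every symbol after a dot until no new states appear). It has 17 states:
  I0: { [L → . - P x], [L' → . L] }  — shift
  I1: { [L → - . P x], [P → . P S P], [P → . n] }  — shift
  I2: { [L' → L .] }  — accept
  I3: { [C → . - - x], [C → . L S], [L → - P . x], [L → . - P x], [P → P . S P], [S → . -], [S → . C], [S → . g g g] }  — shift
  I4: { [P → n .] }  — reduce
  I5: { [C → - . - x], [L → - . P x], [P → . P S P], [P → . n], [S → - .] }  — shift, reduce
  I6: { [S → C .] }  — reduce
  I7: { [C → . - - x], [C → . L S], [C → L . S], [L → . - P x], [S → . -], [S → . C], [S → . g g g] }  — shift
  I8: { [P → . P S P], [P → . n], [P → P S . P] }  — shift
  I9: { [S → g . g g] }  — shift
  I10: { [L → - P x .] }  — reduce
  I11: { [S → g g . g] }  — shift
  I12: { [S → g g g .] }  — reduce
  I13: { [C → . - - x], [C → . L S], [L → . - P x], [P → P . S P], [P → P S P .], [S → . -], [S → . C], [S → . g g g] }  — shift, reduce
  I14: { [C → L S .] }  — reduce
  I15: { [C → - - . x] }  — shift
  I16: { [C → - - x .] }  — reduce

I5 contains reduce item [S → - .] and shift items [C → - . - x], [P → . n] — shift-reduce conflict.
I13 contains reduce item [P → P S P .] and shift items [C → . - - x], [L → . - P x], [S → . -], [S → . g g g] — shift-reduce conflict.

Answer: Yes — I5: [S → - .] vs [C → - . - x]; I13: [P → P S P .] vs [C → . - - x]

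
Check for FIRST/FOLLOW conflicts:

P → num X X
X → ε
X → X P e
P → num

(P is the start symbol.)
Nullable non-terminals: X.
FIRST sets used below: FIRST(X) = { 'num', ε }, FIRST(P) = { 'num' }

X: nullable alternative(s) X → ε; FOLLOW(X) = { $, 'e', 'num' }
  X → ε: FIRST \ {ε} = { } — this is the only nullable alternative, skip
  X → X P e: FIRST \ {ε} = { 'num' } — overlaps FOLLOW(X) on { 'num' }: CONFLICT

P has no nullable alternative, so no FIRST/FOLLOW check is needed there.

So the grammar has 1 FIRST/FOLLOW conflict (marked CONFLICT above).

Answer: Yes. X → X P e with FOLLOW(X) on { 'num' }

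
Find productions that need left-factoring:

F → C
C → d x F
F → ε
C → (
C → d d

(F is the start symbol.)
Yes, C has productions with common prefix 'd'

Left-factoring is needed when two productions for the same non-terminal
share a common prefix on the right-hand side.

Productions for F:
  F → C
  F → ε
Productions for C:
  C → d x F
  C → (
  C → d d

Found common prefix 'd' in productions for C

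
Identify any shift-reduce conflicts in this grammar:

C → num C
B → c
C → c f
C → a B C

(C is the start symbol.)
Augment with C' → C and build the canonical LR(0) collection (I0 = CLOSURE({[C' → . C]}), then GOTO on every symbol after a dot until no new states appear). It has 10 states:
  I0: { [C → . a B C], [C → . c f], [C → . num C], [C' → . C] }  — shift
  I1: { [C' → C .] }  — accept
  I2: { [B → . c], [C → a . B C] }  — shift
  I3: { [C → c . f] }  — shift
  I4: { [C → . a B C], [C → . c f], [C → . num C], [C → num . C] }  — shift
  I5: { [C → num C .] }  — reduce
  I6: { [C → c f .] }  — reduce
  I7: { [C → . a B C], [C → . c f], [C → . num C], [C → a B . C] }  — shift
  I8: { [B → c .] }  — reduce
  I9: { [C → a B C .] }  — reduce

No state contains both a complete item and a shift item.

Answer: No shift-reduce conflicts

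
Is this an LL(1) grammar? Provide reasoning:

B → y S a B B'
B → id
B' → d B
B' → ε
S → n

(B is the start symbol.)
Relevant sets:
  FOLLOW(B') = { $, 'd' }

For B:
  PREDICT(B → y S a B B') = { 'y' }
  PREDICT(B → id) = { 'id' }
For B':
  PREDICT(B' → d B) = { 'd' }
  PREDICT(B' → ε) = { $, 'd' }
S has a single production, so nothing to check there.

Conflict found: Predict set conflict for B': { 'd' }
The grammar is NOT LL(1).

Answer: No. Predict set conflict for B': { 'd' }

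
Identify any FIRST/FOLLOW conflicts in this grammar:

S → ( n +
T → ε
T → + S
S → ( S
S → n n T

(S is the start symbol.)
No FIRST/FOLLOW conflicts.

Nullable non-terminals: T.

T: nullable alternative(s) T → ε; FOLLOW(T) = { $ }
  T → ε: FIRST \ {ε} = { } — this is the only nullable alternative, skip
  T → + S: FIRST \ {ε} = { '+' } — disjoint from FOLLOW(T)

S has no nullable alternative, so no FIRST/FOLLOW check is needed there.

No FIRST/FOLLOW conflicts found.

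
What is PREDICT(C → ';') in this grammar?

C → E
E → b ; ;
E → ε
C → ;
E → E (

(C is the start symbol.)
{ ';' }

PREDICT(C → ';') = (FIRST(RHS) \ {ε}) ∪ (FOLLOW(C) if ε ∈ FIRST(RHS), i.e. RHS ⇒* ε)
FIRST(';') = { ';' }
ε ∉ FIRST(';'), so FOLLOW(C) is not added.
PREDICT(C → ';') = { ';' }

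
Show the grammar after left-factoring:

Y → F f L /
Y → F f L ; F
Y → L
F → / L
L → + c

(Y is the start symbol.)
Left-factoring transforms A → αβ₁ | αβ₂ into A → αA' and A' → β₁ | β₂
(α is the longest common prefix among the alternatives). Repeat until
no nonterminal has two alternatives with a common prefix.

Round 1: Y has alternatives sharing prefix 'F f L'. Introduce Y': Y → F f L Y'
  Add: Y' → /
  Add: Y' → ; F

No remaining common prefixes — done.

Resulting grammar:
Y → F f L Y'
Y' → /
Y' → ; F
Y → L
F → / L
L → + c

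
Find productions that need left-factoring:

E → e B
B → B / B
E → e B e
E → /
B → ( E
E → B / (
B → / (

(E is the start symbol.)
Yes, E has productions with common prefix 'e B'

Left-factoring is needed when two productions for the same non-terminal
share a common prefix on the right-hand side.

Productions for E:
  E → e B
  E → e B e
  E → /
  E → B / (
Productions for B:
  B → B / B
  B → ( E
  B → / (

Found common prefix 'e B' in productions for E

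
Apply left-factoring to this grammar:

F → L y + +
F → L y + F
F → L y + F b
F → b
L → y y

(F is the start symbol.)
Left-factoring transforms A → αβ₁ | αβ₂ into A → αA' and A' → β₁ | β₂
(α is the longest common prefix among the alternatives). Repeat until
no nonterminal has two alternatives with a common prefix.

Round 1: F has alternatives sharing prefix 'L y +'. Introduce F': F → L y + F'
  Add: F' → +
  Add: F' → F
  Add: F' → F b

Round 2: F' has alternatives sharing prefix 'F'. Introduce F'': F' → F F''
  Add: F'' → ε
  Add: F'' → b

No remaining common prefixes — done.

Resulting grammar:
F → L y + F'
F' → +
F' → F F''
F'' → ε
F'' → b
F → b
L → y y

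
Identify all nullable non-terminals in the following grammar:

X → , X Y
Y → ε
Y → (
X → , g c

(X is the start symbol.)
A non-terminal is nullable if it can derive ε (the empty string): either it has an ε-production, or it has a production whose right-hand side consists entirely of nullable non-terminals.

ε-productions: Y → ε
So Y is immediately nullable.
No further non-terminal can be added: every production for the remaining non-terminals contains a terminal or a non-nullable non-terminal.
Nullable = { 'Y' }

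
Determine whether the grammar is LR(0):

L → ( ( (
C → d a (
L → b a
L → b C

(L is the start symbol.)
Yes, the grammar is LR(0)

A grammar is LR(0) if no state in the canonical LR(0) collection has:
  - both a shift item (dot before a terminal) and a complete item (shift-reduce conflict), or
  - two or more complete items (reduce-reduce conflict; the accept item [L' → L .] counts as a complete item here).

Augment with L' → L and build the canonical LR(0) collection (I0 = CLOSURE({[L' → . L]}), then GOTO on every symbol after a dot until no new states appear). It has 11 states:
  I0: { [L → . ( ( (], [L → . b C], [L → . b a], [L' → . L] }  — shift
  I1: { [L → ( . ( (] }  — shift
  I2: { [L' → L .] }  — accept
  I3: { [C → . d a (], [L → b . C], [L → b . a] }  — shift
  I4: { [L → b C .] }  — reduce
  I5: { [L → b a .] }  — reduce
  I6: { [C → d . a (] }  — shift
  I7: { [C → d a . (] }  — shift
  I8: { [C → d a ( .] }  — reduce
  I9: { [L → ( ( . (] }  — shift
  I10: { [L → ( ( ( .] }  — reduce

Every state is either a pure shift/goto state or contains exactly one complete item and nothing to shift — no conflicts. The grammar is LR(0).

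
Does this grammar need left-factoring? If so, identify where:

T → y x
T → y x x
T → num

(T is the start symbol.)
Left-factoring is needed when two productions for the same non-terminal
share a common prefix on the right-hand side.

Productions for T:
  T → y x
  T → y x x
  T → num

Found common prefix 'y x' in productions for T

Answer: Yes, T has productions with common prefix 'y x'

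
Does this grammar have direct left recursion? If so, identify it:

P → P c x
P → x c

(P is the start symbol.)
P → P c x: LEFT RECURSIVE (starts with P)
P → x c: starts with x

The grammar has direct left recursion on: P.

Answer: Yes, P is left-recursive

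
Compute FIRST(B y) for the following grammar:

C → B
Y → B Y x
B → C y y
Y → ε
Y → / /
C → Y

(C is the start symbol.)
{ '/', 'y' }

FIRST sets of the non-terminals involved (from the grammar, by fixed-point iteration):
  FIRST(B) = { '/', 'y' }

To compute FIRST(B y), process the symbols left to right:
Symbol B is a non-terminal. Add FIRST(B) \ {ε} = { '/', 'y' }
B is not nullable (ε ∉ FIRST(B)), so stop here.
FIRST(B y) = { '/', 'y' }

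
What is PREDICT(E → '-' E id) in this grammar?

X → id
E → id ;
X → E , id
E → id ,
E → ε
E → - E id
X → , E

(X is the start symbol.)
PREDICT(E → '-' E id) = (FIRST(RHS) \ {ε}) ∪ (FOLLOW(E) if ε ∈ FIRST(RHS), i.e. RHS ⇒* ε)
FIRST('-' E id) = { '-' }
ε ∉ FIRST('-' E id), so FOLLOW(E) is not added.
PREDICT(E → '-' E id) = { '-' }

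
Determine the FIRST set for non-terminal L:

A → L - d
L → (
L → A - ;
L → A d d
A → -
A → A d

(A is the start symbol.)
To compute FIRST(L), examine every production with L on the left-hand side, reading each right-hand side left to right until a non-nullable symbol is reached.

FIRST sets of the other non-terminals involved (by the same procedure, iterated to a fixed point):
  FIRST(A) = { '(', '-' }

From L → (:
  - '(' is a terminal: add '(' and stop
From L → A - ;:
  - A is a non-terminal: add FIRST(A) \ {ε} = { '(', '-' }
    A is not nullable, so stop
From L → A d d:
  - A is a non-terminal: add FIRST(A) \ {ε} = { '(', '-' }
    A is not nullable, so stop

Collecting: FIRST(L) = { '(', '-' }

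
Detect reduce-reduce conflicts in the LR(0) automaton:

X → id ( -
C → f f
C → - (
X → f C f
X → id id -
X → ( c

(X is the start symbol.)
Augment with X' → X and build the canonical LR(0) collection (I0 = CLOSURE({[X' → . X]}), then GOTO on every symbol after a dot until no new states appear). It has 16 states:
  I0: { [X → . ( c], [X → . f C f], [X → . id ( -], [X → . id id -], [X' → . X] }  — shift
  I1: { [X → ( . c] }  — shift
  I2: { [X' → X .] }  — accept
  I3: { [C → . - (], [C → . f f], [X → f . C f] }  — shift
  I4: { [X → id . ( -], [X → id . id -] }  — shift
  I5: { [X → id ( . -] }  — shift
  I6: { [X → id id . -] }  — shift
  I7: { [X → id id - .] }  — reduce
  I8: { [X → id ( - .] }  — reduce
  I9: { [C → - . (] }  — shift
  I10: { [X → f C . f] }  — shift
  I11: { [C → f . f] }  — shift
  I12: { [C → f f .] }  — reduce
  I13: { [X → f C f .] }  — reduce
  I14: { [C → - ( .] }  — reduce
  I15: { [X → ( c .] }  — reduce

No state contains more than one complete item.

Answer: No reduce-reduce conflicts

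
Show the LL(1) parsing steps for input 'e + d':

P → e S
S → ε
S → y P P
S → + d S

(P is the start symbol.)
Stack is shown with the top on the left.

Stack    Input    Action
------------------------
P $      e + d $  output P → e S
e S $    e + d $  match 'e'
S $      + d $    output S → + d S
+ d S $  + d $    match '+'
d S $    d $      match 'd'
S $      $        output S → ε
$        $        accept

The string is accepted.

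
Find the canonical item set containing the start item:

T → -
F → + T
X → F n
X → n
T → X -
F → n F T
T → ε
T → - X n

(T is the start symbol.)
{ [F → . + T], [F → . n F T], [T → . - X n], [T → . -], [T → . X -], [T → .], [T' → . T], [X → . F n], [X → . n] }

First, augment the grammar with T' → T
I₀ = CLOSURE({ [T' → . T] }):
  [T' → . T] has the dot before T: add [T → . -], [T → . X -], [T → .], [T → . - X n]
  [T → . X -] has the dot before X: add [X → . F n], [X → . n]
  [X → . F n] has the dot before F: add [F → . + T], [F → . n F T]
No further items can be added.

I₀ = { [F → . + T], [F → . n F T], [T → . - X n], [T → . -], [T → . X -], [T → .], [T' → . T], [X → . F n], [X → . n] }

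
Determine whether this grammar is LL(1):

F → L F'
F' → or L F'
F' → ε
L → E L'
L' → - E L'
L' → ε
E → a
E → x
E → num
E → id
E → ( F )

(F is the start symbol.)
Relevant sets:
  FOLLOW(F') = { $, ')' }
  FOLLOW(L') = { $, ')', 'or' }

For F':
  PREDICT(F' → or L F') = { 'or' }
  PREDICT(F' → ε) = { $, ')' }
For L':
  PREDICT(L' → '-' E L') = { '-' }
  PREDICT(L' → ε) = { $, ')', 'or' }
For E:
  PREDICT(E → a) = { 'a' }
  PREDICT(E → x) = { 'x' }
  PREDICT(E → num) = { 'num' }
  PREDICT(E → id) = { 'id' }
  PREDICT(E → '(' F ')') = { '(' }
F, L have a single production, so nothing to check there.

All predict sets are disjoint. The grammar IS LL(1).

Answer: Yes, the grammar is LL(1).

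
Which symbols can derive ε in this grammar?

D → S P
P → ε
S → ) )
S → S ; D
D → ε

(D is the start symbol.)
A non-terminal is nullable if it can derive ε (the empty string): either it has an ε-production, or it has a production whose right-hand side consists entirely of nullable non-terminals.

ε-productions: P → ε, D → ε
So P, D are immediately nullable.
No further non-terminal can be added: every production for the remaining non-terminals contains a terminal or a non-nullable non-terminal.
Nullable = { 'D', 'P' }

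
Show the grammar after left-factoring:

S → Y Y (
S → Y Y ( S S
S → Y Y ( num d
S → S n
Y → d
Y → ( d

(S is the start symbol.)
Left-factoring transforms A → αβ₁ | αβ₂ into A → αA' and A' → β₁ | β₂
(α is the longest common prefix among the alternatives). Repeat until
no nonterminal has two alternatives with a common prefix.

Round 1: S has alternatives sharing prefix 'Y Y ('. Introduce S': S → Y Y ( S'
  Add: S' → ε
  Add: S' → S S
  Add: S' → num d

No remaining common prefixes — done.

Resulting grammar:
S → Y Y ( S'
S' → ε
S' → S S
S' → num d
S → S n
Y → d
Y → ( d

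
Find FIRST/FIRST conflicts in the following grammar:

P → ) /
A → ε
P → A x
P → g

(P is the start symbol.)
A FIRST/FIRST conflict occurs when two productions N → α and N → β for the same non-terminal have FIRST(α) ∩ FIRST(β) ≠ ∅ (with ε ∈ FIRST of a nullable right-hand side, so two nullable alternatives also conflict).

FIRST sets of the non-terminals at (or reachable through a nullable prefix from) the front of some alternative:
  FIRST(A) = { ε }

Productions for P:
  P → ) /: FIRST = { ')' }
  P → A x: FIRST = { 'x' }
  P → g: FIRST = { 'g' }
A has only one production, so no FIRST/FIRST conflict is possible there.

All alternatives of each non-terminal have pairwise disjoint FIRST sets.

Answer: No FIRST/FIRST conflicts.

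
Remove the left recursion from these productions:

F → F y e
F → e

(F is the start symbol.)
F → e F'
F' → y e F'
F' → ε

F is directly left-recursive. The standard transformation for
  A → A α₁ | ... | A α_m | β₁ | ... | β_n
is
  A  → β₁ A' | ... | β_n A'
  A' → α₁ A' | ... | α_m A' | ε

F → e becomes F → e F'
F → F y e becomes F' → y e F'
Add F' → ε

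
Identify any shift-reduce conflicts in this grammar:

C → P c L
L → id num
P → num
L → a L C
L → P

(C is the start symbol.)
Augment with C' → C and build the canonical LR(0) collection (I0 = CLOSURE({[C' → . C]}), then GOTO on every symbol after a dot until no new states appear). It has 12 states:
  I0: { [C → . P c L], [C' → . C], [P → . num] }  — shift
  I1: { [C' → C .] }  — accept
  I2: { [C → P . c L] }  — shift
  I3: { [P → num .] }  — reduce
  I4: { [C → P c . L], [L → . P], [L → . a L C], [L → . id num], [P → . num] }  — shift
  I5: { [C → P c L .] }  — reduce
  I6: { [L → P .] }  — reduce
  I7: { [L → . P], [L → . a L C], [L → . id num], [L → a . L C], [P → . num] }  — shift
  I8: { [L → id . num] }  — shift
  I9: { [L → id num .] }  — reduce
  I10: { [C → . P c L], [L → a L . C], [P → . num] }  — shift
  I11: { [L → a L C .] }  — reduce

No state contains both a complete item and a shift item.

Answer: No shift-reduce conflicts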